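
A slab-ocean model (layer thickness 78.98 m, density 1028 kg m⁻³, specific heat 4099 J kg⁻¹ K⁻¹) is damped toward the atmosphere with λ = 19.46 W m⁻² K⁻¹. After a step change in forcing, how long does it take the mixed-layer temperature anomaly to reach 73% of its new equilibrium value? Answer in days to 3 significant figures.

Areal heat capacity C = ρ c_p D = 1028 × 4099 × 78.98 = 3.33×10^8 J/(m²·K).
τ = C / λ = 3.33×10^8 / 19.46 = 1.71×10^7 s.
Fraction reached: 1 − e^(−t/τ) = 0.73 ⇒ t = −τ ln(1 − 0.73) = τ × 1.31.
t = 2.24×10^7 s = 259 days.

259 days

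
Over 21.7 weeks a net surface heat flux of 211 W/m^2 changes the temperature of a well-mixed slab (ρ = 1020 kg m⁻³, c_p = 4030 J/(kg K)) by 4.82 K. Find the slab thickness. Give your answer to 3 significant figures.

140 m

Heat input Q = F Δt = 211 × 1.31×10^7 s = 2.77×10^9 J/m².
Required areal heat capacity C = Q / ΔT = 5.75×10^8 J/(m²·K).
Depth D = C / (ρ c_p) = 5.75×10^8 / (1020 × 4030) = 140 m.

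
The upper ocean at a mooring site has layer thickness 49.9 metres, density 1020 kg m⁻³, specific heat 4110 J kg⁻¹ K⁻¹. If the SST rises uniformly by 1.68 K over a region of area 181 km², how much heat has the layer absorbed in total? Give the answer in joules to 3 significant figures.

Areal heat capacity C = ρ c_p D = 1020 × 4110 × 49.9 = 2.09×10^8 J m⁻² K⁻¹.
Heat per unit area: q = C ΔT = 2.09×10^8 × 1.68 = 3.51×10^8 J/m².
Total heat: Q = q × A = 3.51×10^8 × (181 × 10⁶ m²) = 6.36×10^16 J.

6.36×10^16 J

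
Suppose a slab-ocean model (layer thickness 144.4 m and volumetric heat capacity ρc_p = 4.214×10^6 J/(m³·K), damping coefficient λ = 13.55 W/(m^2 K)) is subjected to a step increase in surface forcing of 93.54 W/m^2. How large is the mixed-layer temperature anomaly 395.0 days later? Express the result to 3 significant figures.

3.67 K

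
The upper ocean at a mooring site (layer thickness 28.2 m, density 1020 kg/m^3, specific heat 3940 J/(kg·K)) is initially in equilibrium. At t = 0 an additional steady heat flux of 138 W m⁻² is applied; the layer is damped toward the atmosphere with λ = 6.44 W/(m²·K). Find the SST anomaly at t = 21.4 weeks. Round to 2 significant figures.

Areal heat capacity C = ρ c_p D = 1020 × 3940 × 28.2 = 1.13×10^8 J m⁻² K⁻¹.
τ = C / λ = 1.13×10^8 / 6.44 = 1.76×10^7 s.
Equilibrium anomaly ΔT_eq = F / λ = 138 / 6.44 = 21.4 K.
t = 21.4 weeks = 1.29×10^7 s, so t/τ = 0.735.
ΔT(t) = ΔT_eq (1 − e^(−t/τ)) = 21.4 × (1 − e^−0.735) = 11.2 K.

11 K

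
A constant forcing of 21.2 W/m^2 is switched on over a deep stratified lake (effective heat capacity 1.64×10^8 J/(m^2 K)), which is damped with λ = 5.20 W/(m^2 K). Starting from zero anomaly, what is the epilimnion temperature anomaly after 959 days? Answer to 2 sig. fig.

3.8 K

Areal heat capacity C = 1.64×10^8 J/(m^2 K) (given).
τ = C / λ = 1.64×10^8 / 5.20 = 3.15×10^7 s.
Equilibrium anomaly ΔT_eq = F / λ = 21.2 / 5.20 = 4.08 K.
t = 959 days = 8.29×10^7 s, so t/τ = 2.63.
ΔT(t) = ΔT_eq (1 − e^(−t/τ)) = 4.08 × (1 − e^−2.63) = 3.78 K.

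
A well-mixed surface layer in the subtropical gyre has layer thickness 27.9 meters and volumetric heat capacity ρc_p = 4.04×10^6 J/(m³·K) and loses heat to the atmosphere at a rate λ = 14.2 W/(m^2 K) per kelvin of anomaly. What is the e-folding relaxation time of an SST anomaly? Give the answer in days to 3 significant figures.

Areal heat capacity C = ρc_p × D = 4.04×10^6 × 27.9 = 1.13×10^8 J/(m^2 K).
Relaxation time τ = C / λ = 1.13×10^8 / 14.2 = 7.94×10^6 s.
In days: 7.94×10^6 s / (86400 s/day) = 91.9 days.

91.9 days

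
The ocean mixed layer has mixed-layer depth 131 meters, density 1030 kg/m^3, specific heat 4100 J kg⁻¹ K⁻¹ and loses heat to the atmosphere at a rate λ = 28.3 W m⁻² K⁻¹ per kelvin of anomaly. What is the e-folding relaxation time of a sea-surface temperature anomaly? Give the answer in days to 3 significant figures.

226 days

Areal heat capacity C = ρ c_p D = 1030 × 4100 × 131 = 5.53×10^8 J m⁻² K⁻¹.
Relaxation time τ = C / λ = 5.53×10^8 / 28.3 = 1.95×10^7 s.
In days: 1.95×10^7 s / (86400 s/day) = 226 days.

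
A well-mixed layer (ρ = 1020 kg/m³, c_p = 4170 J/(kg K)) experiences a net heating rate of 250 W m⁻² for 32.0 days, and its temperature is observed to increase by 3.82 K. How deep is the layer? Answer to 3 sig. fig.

Heat input Q = F Δt = 250 × 2.76×10^6 s = 6.91×10^8 J/m².
Required areal heat capacity C = Q / ΔT = 1.81×10^8 J/(m²·K).
Depth D = C / (ρ c_p) = 1.81×10^8 / (1020 × 4170) = 42.5 m.

42.5 m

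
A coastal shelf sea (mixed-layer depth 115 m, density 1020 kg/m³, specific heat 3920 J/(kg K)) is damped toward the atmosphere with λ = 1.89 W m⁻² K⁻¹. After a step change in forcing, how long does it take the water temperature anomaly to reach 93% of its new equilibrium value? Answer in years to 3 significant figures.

Areal heat capacity C = ρ c_p D = 1020 × 3920 × 115 = 4.60×10^8 J m⁻² K⁻¹.
τ = C / λ = 4.60×10^8 / 1.89 = 2.43×10^8 s.
Fraction reached: 1 − e^(−t/τ) = 0.93 ⇒ t = −τ ln(1 − 0.93) = τ × 2.66.
t = 6.47×10^8 s = 20.5 years.

20.5 years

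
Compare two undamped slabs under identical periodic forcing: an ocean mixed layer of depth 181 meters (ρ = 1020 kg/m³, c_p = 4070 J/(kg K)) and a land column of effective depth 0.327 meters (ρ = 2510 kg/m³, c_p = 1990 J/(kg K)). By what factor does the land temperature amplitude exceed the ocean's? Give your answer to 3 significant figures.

C_ocean = 1020 × 4070 × 181 = 7.51×10^8 J/(m²·K).
C_land = 2510 × 1990 × 0.327 = 1.63×10^6 J/(m²·K).
Undamped amplitude ∝ 1/C, so A_land/A_ocean = C_ocean/C_land = 460.

460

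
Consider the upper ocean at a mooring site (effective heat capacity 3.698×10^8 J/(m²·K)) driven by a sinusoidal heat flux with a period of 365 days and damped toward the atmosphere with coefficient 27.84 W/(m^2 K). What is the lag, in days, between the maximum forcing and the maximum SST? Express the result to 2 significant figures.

Areal heat capacity C = 3.698×10^8 J/(m²·K) (given).
ω = 2π / 3.15×10^7 s = 1.99×10^-7 s⁻¹.
Phase lag φ = arctan(Cω/λ) = arctan(73.7/27.84) = 1.21 rad.
Time lag = φ / ω = 1.21 / 1.99×10^-7 = 6.07×10^6 s = 70.3 days.

70 days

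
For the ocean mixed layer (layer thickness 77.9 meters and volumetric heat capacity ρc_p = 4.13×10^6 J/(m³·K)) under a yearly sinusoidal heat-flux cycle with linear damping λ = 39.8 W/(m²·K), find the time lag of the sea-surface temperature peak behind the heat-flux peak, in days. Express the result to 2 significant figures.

59 days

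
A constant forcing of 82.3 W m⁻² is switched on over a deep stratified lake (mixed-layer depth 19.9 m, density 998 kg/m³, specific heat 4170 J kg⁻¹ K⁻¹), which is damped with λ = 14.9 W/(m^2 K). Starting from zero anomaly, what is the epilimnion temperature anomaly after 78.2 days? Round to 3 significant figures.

Areal heat capacity C = ρ c_p D = 998 × 4170 × 19.9 = 8.28×10^7 J/(m²·K).
τ = C / λ = 8.28×10^7 / 14.9 = 5.56×10^6 s.
Equilibrium anomaly ΔT_eq = F / λ = 82.3 / 14.9 = 5.52 K.
t = 78.2 days = 6.76×10^6 s, so t/τ = 1.22.
ΔT(t) = ΔT_eq (1 − e^(−t/τ)) = 5.52 × (1 − e^−1.22) = 3.89 K.

3.89 K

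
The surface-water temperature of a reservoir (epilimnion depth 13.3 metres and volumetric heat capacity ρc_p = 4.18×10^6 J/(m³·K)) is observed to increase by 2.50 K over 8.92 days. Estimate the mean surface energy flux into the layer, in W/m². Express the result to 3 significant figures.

180

Areal heat capacity C = ρc_p × D = 4.18×10^6 × 13.3 = 5.56×10^7 J/(m^2 K).
Required heat per unit area: Q = C ΔT = 5.56×10^7 × 2.50 = 1.39×10^8 J/m².
Flux F = Q / Δt = 1.39×10^8 / 7.71×10^5 s = 180 W/m².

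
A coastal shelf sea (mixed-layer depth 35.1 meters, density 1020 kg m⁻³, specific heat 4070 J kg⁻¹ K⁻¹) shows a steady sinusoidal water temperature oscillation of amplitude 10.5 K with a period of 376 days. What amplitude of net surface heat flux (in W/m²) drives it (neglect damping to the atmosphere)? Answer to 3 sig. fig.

296

Areal heat capacity C = ρ c_p D = 1020 × 4070 × 35.1 = 1.46×10^8 J/(m^2 K).
ω = 2π / 3.25×10^7 s = 1.93×10^-7 s⁻¹.
Cω = 1.46×10^8 × 1.93×10^-7 = 28.2 W/(m²·K).
F₀ = A × Cω = 10.5 × 28.2 = 296 W/m².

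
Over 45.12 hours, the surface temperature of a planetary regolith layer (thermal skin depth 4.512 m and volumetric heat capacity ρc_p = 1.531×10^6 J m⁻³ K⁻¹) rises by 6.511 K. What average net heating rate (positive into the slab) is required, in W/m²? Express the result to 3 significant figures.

Areal heat capacity C = ρc_p × D = 1.531×10^6 × 4.512 = 6.91×10^6 J m⁻² K⁻¹.
Required heat per unit area: Q = C ΔT = 6.91×10^6 × 6.511 = 4.50×10^7 J/m².
Flux F = Q / Δt = 4.50×10^7 / 1.62×10^5 s = 277 W/m².

277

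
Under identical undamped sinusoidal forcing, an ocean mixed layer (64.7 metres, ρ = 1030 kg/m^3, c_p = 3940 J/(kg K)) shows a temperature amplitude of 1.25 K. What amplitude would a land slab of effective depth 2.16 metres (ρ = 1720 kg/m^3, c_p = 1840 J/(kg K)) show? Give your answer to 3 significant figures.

48.0 K

C_ocean = 2.63×10^8 J/(m²·K); C_land = 6.84×10^6 J/(m²·K).
A ∝ 1/C ⇒ A_land = A_ocean × C_ocean/C_land = 1.25 × 38.4 = 48.0 K.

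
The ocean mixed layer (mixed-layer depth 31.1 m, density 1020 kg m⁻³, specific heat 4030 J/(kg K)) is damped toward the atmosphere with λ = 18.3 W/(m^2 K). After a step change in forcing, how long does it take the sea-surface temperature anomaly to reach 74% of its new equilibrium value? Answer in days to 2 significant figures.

Areal heat capacity C = ρ c_p D = 1020 × 4030 × 31.1 = 1.28×10^8 J/(m²·K).
τ = C / λ = 1.28×10^8 / 18.3 = 6.99×10^6 s.
Fraction reached: 1 − e^(−t/τ) = 0.74 ⇒ t = −τ ln(1 − 0.74) = τ × 1.35.
t = 9.41×10^6 s = 109 days.

110 days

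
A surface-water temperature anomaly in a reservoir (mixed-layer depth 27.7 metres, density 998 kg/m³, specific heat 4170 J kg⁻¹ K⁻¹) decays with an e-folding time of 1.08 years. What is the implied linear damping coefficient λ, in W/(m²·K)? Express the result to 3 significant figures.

Areal heat capacity C = ρ c_p D = 998 × 4170 × 27.7 = 1.15×10^8 J/(m²·K).
τ = 1.08 years = 3.41×10^7 s.
λ = C / τ = 1.15×10^8 / 3.41×10^7 = 3.38 W/(m²·K).

3.38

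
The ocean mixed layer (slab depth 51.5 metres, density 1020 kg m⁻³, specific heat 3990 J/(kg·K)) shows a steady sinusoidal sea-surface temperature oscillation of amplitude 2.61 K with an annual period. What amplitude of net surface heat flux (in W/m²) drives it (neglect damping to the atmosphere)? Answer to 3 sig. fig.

Areal heat capacity C = ρ c_p D = 1020 × 3990 × 51.5 = 2.10×10^8 J/(m²·K).
ω = 2π / 3.15×10^7 s = 1.99×10^-7 s⁻¹.
Cω = 2.10×10^8 × 1.99×10^-7 = 41.8 W/(m²·K).
F₀ = A × Cω = 2.61 × 41.8 = 109 W/m².

109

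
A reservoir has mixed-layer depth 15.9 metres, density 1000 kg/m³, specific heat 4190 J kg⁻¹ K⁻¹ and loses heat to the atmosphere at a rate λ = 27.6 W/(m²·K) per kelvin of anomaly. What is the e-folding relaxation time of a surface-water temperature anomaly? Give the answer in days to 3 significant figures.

27.9 days

Areal heat capacity C = ρ c_p D = 1000 × 4190 × 15.9 = 6.66×10^7 J/(m²·K).
Relaxation time τ = C / λ = 6.66×10^7 / 27.6 = 2.41×10^6 s.
In days: 2.41×10^6 s / (86400 s/day) = 27.9 days.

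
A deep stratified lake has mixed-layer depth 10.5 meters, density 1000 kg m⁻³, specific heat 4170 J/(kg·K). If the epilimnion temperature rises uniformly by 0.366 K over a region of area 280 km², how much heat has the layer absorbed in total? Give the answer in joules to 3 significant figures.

4.49×10^15 J

Areal heat capacity C = ρ c_p D = 1000 × 4170 × 10.5 = 4.38×10^7 J m⁻² K⁻¹.
Heat per unit area: q = C ΔT = 4.38×10^7 × 0.366 = 1.60×10^7 J/m².
Total heat: Q = q × A = 1.60×10^7 × (280 × 10⁶ m²) = 4.49×10^15 J.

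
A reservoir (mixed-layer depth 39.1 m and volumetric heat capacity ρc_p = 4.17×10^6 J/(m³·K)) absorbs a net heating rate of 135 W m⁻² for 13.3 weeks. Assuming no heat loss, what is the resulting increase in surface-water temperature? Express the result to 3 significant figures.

6.66 K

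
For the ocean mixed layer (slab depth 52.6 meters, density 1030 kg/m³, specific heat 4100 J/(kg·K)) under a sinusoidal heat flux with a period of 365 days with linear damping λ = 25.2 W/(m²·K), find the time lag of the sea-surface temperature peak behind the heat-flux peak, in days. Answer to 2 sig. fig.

Areal heat capacity C = ρ c_p D = 1030 × 4100 × 52.6 = 2.22×10^8 J/(m^2 K).
ω = 2π / 3.15×10^7 s = 1.99×10^-7 s⁻¹.
Phase lag φ = arctan(Cω/λ) = arctan(44.3/25.2) = 1.05 rad.
Time lag = φ / ω = 1.05 / 1.99×10^-7 = 5.29×10^6 s = 61.2 days.

61 days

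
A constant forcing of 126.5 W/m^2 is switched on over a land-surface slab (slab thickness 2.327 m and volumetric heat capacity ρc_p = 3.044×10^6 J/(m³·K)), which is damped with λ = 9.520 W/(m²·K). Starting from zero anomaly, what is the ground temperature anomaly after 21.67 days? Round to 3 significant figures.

12.2 K

Areal heat capacity C = ρc_p × D = 3.044×10^6 × 2.327 = 7.08×10^6 J m⁻² K⁻¹.
τ = C / λ = 7.08×10^6 / 9.520 = 7.44×10^5 s.
Equilibrium anomaly ΔT_eq = F / λ = 126.5 / 9.520 = 13.3 K.
t = 21.67 days = 1.87×10^6 s, so t/τ = 2.52.
ΔT(t) = ΔT_eq (1 − e^(−t/τ)) = 13.3 × (1 − e^−2.52) = 12.2 K.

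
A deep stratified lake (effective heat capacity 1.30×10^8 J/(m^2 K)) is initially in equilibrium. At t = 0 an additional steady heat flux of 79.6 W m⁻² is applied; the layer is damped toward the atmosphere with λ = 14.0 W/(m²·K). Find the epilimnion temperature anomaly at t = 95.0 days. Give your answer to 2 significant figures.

Areal heat capacity C = 1.30×10^8 J/(m^2 K) (given).
τ = C / λ = 1.30×10^8 / 14.0 = 9.29×10^6 s.
Equilibrium anomaly ΔT_eq = F / λ = 79.6 / 14.0 = 5.69 K.
t = 95.0 days = 8.21×10^6 s, so t/τ = 0.884.
ΔT(t) = ΔT_eq (1 − e^(−t/τ)) = 5.69 × (1 − e^−0.884) = 3.34 K.

3.3 K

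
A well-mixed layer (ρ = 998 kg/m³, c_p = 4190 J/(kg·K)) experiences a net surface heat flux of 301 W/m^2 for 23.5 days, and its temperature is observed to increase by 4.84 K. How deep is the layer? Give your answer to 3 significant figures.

Heat input Q = F Δt = 301 × 2.03×10^6 s = 6.11×10^8 J/m².
Required areal heat capacity C = Q / ΔT = 1.26×10^8 J/(m²·K).
Depth D = C / (ρ c_p) = 1.26×10^8 / (998 × 4190) = 30.2 m.

30.2 m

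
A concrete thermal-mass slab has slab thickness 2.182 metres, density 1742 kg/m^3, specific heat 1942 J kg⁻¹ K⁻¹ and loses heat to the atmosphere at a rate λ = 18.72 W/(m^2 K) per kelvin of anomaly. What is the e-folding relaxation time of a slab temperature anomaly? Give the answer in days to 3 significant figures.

Areal heat capacity C = ρ c_p D = 1742 × 1942 × 2.182 = 7.38×10^6 J/(m^2 K).
Relaxation time τ = C / λ = 7.38×10^6 / 18.72 = 3.94×10^5 s.
In days: 3.94×10^5 s / (86400 s/day) = 4.56 days.

4.56 days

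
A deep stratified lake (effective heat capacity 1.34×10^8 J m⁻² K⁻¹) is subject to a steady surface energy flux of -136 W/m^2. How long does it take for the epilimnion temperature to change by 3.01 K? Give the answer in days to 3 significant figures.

34.3 days

Areal heat capacity C = 1.34×10^8 J m⁻² K⁻¹ (given).
Time required: Δt = C ΔT / F = 1.34×10^8 × -3.01 / -136 = 2.97×10^6 s.
In days: 2.97×10^6 s / (86400 s/day) = 34.3 days.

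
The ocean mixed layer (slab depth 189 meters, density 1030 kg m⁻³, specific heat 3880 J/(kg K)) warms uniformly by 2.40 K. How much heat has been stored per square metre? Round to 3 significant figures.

Areal heat capacity C = ρ c_p D = 1030 × 3880 × 189 = 7.55×10^8 J/(m²·K).
ΔQ = C ΔT = 7.55×10^8 × 2.40 = 1.81×10^9 J/m².

1.81×10^9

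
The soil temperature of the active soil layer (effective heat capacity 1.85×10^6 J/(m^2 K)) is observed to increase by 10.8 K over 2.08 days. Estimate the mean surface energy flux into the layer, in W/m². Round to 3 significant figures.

Areal heat capacity C = 1.85×10^6 J/(m^2 K) (given).
Required heat per unit area: Q = C ΔT = 1.85×10^6 × 10.8 = 2.00×10^7 J/m².
Flux F = Q / Δt = 2.00×10^7 / 1.80×10^5 s = 111 W/m².

111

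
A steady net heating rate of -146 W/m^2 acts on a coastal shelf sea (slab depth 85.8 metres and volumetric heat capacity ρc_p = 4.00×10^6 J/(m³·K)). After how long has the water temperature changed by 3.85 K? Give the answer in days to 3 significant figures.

Areal heat capacity C = ρc_p × D = 4.00×10^6 × 85.8 = 3.43×10^8 J/(m²·K).
Time required: Δt = C ΔT / F = 3.43×10^8 × -3.85 / -146 = 9.05×10^6 s.
In days: 9.05×10^6 s / (86400 s/day) = 105 days.

105 days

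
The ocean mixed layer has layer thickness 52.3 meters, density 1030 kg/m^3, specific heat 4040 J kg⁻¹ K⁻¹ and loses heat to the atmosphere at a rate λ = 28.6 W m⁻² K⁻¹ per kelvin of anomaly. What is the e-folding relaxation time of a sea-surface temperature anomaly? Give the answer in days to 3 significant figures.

88.1 days

Areal heat capacity C = ρ c_p D = 1030 × 4040 × 52.3 = 2.18×10^8 J/(m²·K).
Relaxation time τ = C / λ = 2.18×10^8 / 28.6 = 7.61×10^6 s.
In days: 7.61×10^6 s / (86400 s/day) = 88.1 days.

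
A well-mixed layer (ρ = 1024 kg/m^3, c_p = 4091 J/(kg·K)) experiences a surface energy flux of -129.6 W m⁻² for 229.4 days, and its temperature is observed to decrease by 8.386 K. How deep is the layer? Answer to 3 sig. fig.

73.1 m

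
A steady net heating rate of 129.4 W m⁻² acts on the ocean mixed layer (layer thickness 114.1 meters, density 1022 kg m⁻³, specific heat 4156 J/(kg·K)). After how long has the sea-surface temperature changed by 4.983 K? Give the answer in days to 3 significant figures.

216 days

Areal heat capacity C = ρ c_p D = 1022 × 4156 × 114.1 = 4.85×10^8 J/(m^2 K).
Time required: Δt = C ΔT / F = 4.85×10^8 × 4.983 / 129.4 = 1.87×10^7 s.
In days: 1.87×10^7 s / (86400 s/day) = 216 days.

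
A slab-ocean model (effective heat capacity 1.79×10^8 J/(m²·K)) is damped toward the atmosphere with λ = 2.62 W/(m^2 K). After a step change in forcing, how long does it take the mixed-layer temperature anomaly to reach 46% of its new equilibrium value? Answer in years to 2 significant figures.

Areal heat capacity C = 1.79×10^8 J/(m²·K) (given).
τ = C / λ = 1.79×10^8 / 2.62 = 6.83×10^7 s.
Fraction reached: 1 − e^(−t/τ) = 0.46 ⇒ t = −τ ln(1 − 0.46) = τ × 0.616.
t = 4.21×10^7 s = 1.33 years.

1.3 years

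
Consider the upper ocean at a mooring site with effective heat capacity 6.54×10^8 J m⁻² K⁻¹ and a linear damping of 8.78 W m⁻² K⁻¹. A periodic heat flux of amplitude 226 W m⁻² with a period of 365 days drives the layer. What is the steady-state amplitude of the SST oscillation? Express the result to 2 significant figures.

Areal heat capacity C = 6.54×10^8 J m⁻² K⁻¹ (given).
Angular frequency ω = 2π / T = 2π / 3.15×10^7 s = 1.99×10^-7 s⁻¹.
√((Cω)² + λ²) = √((130)² + 8.78²) = 131 W/(m²·K).
Amplitude A = F₀ / √((Cω)²+λ²) = 226 / 131 = 1.73 K.

1.7 K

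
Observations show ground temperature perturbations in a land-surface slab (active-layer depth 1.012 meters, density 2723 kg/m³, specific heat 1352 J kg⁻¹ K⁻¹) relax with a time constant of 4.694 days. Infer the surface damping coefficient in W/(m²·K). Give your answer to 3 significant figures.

9.19

Areal heat capacity C = ρ c_p D = 2723 × 1352 × 1.012 = 3.73×10^6 J/(m²·K).
τ = 4.694 days = 4.06×10^5 s.
λ = C / τ = 3.73×10^6 / 4.06×10^5 = 9.19 W/(m²·K).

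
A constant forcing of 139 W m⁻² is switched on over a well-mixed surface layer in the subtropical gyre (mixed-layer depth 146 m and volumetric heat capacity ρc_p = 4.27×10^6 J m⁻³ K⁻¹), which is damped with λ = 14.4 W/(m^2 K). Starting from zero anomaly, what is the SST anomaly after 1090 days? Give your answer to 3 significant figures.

Areal heat capacity C = ρc_p × D = 4.27×10^6 × 146 = 6.23×10^8 J m⁻² K⁻¹.
τ = C / λ = 6.23×10^8 / 14.4 = 4.33×10^7 s.
Equilibrium anomaly ΔT_eq = F / λ = 139 / 14.4 = 9.65 K.
t = 1090 days = 9.42×10^7 s, so t/τ = 2.18.
ΔT(t) = ΔT_eq (1 − e^(−t/τ)) = 9.65 × (1 − e^−2.18) = 8.56 K.

8.56 K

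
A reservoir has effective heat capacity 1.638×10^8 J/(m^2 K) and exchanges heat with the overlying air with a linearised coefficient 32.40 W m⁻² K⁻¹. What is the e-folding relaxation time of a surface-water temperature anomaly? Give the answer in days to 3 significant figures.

Areal heat capacity C = 1.638×10^8 J/(m^2 K) (given).
Relaxation time τ = C / λ = 1.64×10^8 / 32.40 = 5.06×10^6 s.
In days: 5.06×10^6 s / (86400 s/day) = 58.5 days.

58.5 days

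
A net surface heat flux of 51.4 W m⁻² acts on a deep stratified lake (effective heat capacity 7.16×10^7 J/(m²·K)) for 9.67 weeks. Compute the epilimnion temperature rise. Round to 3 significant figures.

Areal heat capacity C = 7.16×10^7 J/(m²·K) (given).
Net heat input Q = F Δt = 51.4 × (9.67 weeks × 6.048×10^5 s/week) = 3.01×10^8 J/m².
ΔT = Q / C = 3.01×10^8 / 7.16×10^7 = 4.20 K.

4.20 K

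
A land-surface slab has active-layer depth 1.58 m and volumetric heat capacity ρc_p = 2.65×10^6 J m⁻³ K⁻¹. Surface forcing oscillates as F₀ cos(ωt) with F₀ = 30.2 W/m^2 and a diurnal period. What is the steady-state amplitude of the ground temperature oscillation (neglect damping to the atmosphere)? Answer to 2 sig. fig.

0.099 K

Areal heat capacity C = ρc_p × D = 2.65×10^6 × 1.58 = 4.19×10^6 J/(m^2 K).
Angular frequency ω = 2π / T = 2π / 86400 s = 7.27×10^-5 s⁻¹.
Cω = 4.19×10^6 × 7.27×10^-5 = 304 W/(m²·K).
Amplitude A = F₀ / (Cω) = 30.2 / 304 = 0.0992 K.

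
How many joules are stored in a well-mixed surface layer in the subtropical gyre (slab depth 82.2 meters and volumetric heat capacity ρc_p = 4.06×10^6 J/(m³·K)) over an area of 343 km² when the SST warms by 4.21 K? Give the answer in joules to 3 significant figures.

4.82×10^17 J

Areal heat capacity C = ρc_p × D = 4.06×10^6 × 82.2 = 3.34×10^8 J/(m²·K).
Heat per unit area: q = C ΔT = 3.34×10^8 × 4.21 = 1.41×10^9 J/m².
Total heat: Q = q × A = 1.41×10^9 × (343 × 10⁶ m²) = 4.82×10^17 J.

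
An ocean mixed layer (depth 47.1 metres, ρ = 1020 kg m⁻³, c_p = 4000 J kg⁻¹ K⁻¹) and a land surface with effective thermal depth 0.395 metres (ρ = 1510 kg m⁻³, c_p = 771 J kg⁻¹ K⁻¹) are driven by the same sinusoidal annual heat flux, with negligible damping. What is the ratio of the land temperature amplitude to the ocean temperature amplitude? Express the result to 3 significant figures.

418

C_ocean = 1020 × 4000 × 47.1 = 1.92×10^8 J/(m²·K).
C_land = 1510 × 771 × 0.395 = 4.60×10^5 J/(m²·K).
Undamped amplitude ∝ 1/C, so A_land/A_ocean = C_ocean/C_land = 418.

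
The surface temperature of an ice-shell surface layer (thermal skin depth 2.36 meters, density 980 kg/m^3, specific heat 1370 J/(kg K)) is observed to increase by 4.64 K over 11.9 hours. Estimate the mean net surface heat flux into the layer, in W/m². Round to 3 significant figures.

Areal heat capacity C = ρ c_p D = 980 × 1370 × 2.36 = 3.17×10^6 J/(m^2 K).
Required heat per unit area: Q = C ΔT = 3.17×10^6 × 4.64 = 1.47×10^7 J/m².
Flux F = Q / Δt = 1.47×10^7 / 42800 s = 343 W/m².

343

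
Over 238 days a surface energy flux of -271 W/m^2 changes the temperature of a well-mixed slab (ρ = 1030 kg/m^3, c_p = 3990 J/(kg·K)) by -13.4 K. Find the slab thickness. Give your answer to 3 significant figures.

Heat input Q = F Δt = -271 × 2.06×10^7 s = -5.57×10^9 J/m².
Required areal heat capacity C = Q / ΔT = 4.16×10^8 J/(m²·K).
Depth D = C / (ρ c_p) = 4.16×10^8 / (1030 × 3990) = 101 m.

101 m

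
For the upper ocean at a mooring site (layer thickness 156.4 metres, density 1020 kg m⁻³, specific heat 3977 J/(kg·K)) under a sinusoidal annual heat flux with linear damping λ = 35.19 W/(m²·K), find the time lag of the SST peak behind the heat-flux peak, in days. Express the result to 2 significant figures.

Areal heat capacity C = ρ c_p D = 1020 × 3977 × 156.4 = 6.34×10^8 J/(m²·K).
ω = 2π / 3.15×10^7 s = 1.99×10^-7 s⁻¹.
Phase lag φ = arctan(Cω/λ) = arctan(126/35.19) = 1.30 rad.
Time lag = φ / ω = 1.30 / 1.99×10^-7 = 6.52×10^6 s = 75.5 days.

75 days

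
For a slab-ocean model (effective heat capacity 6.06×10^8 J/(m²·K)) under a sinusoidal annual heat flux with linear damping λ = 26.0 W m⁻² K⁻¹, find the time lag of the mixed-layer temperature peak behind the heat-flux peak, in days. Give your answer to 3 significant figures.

78.9 days

Areal heat capacity C = 6.06×10^8 J/(m²·K) (given).
ω = 2π / 3.15×10^7 s = 1.99×10^-7 s⁻¹.
Phase lag φ = arctan(Cω/λ) = arctan(121/26.0) = 1.36 rad.
Time lag = φ / ω = 1.36 / 1.99×10^-7 = 6.82×10^6 s = 78.9 days.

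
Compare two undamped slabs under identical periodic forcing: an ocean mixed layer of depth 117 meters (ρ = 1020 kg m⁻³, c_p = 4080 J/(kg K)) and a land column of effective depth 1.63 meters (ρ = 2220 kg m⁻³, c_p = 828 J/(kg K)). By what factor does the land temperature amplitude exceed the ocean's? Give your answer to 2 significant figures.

160

C_ocean = 1020 × 4080 × 117 = 4.87×10^8 J/(m²·K).
C_land = 2220 × 828 × 1.63 = 3.00×10^6 J/(m²·K).
Undamped amplitude ∝ 1/C, so A_land/A_ocean = C_ocean/C_land = 163.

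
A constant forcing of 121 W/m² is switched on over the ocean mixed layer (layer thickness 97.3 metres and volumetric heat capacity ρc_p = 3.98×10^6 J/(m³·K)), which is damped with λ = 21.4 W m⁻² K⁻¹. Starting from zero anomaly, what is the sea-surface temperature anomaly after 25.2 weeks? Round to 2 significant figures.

3.2 K

Areal heat capacity C = ρc_p × D = 3.98×10^6 × 97.3 = 3.87×10^8 J m⁻² K⁻¹.
τ = C / λ = 3.87×10^8 / 21.4 = 1.81×10^7 s.
Equilibrium anomaly ΔT_eq = F / λ = 121 / 21.4 = 5.65 K.
t = 25.2 weeks = 1.52×10^7 s, so t/τ = 0.842.
ΔT(t) = ΔT_eq (1 − e^(−t/τ)) = 5.65 × (1 − e^−0.842) = 3.22 K.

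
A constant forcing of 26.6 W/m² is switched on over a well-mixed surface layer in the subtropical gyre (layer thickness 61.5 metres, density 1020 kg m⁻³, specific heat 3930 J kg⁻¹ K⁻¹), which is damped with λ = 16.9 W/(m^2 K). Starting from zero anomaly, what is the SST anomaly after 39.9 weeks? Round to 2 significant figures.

Areal heat capacity C = ρ c_p D = 1020 × 3930 × 61.5 = 2.47×10^8 J m⁻² K⁻¹.
τ = C / λ = 2.47×10^8 / 16.9 = 1.46×10^7 s.
Equilibrium anomaly ΔT_eq = F / λ = 26.6 / 16.9 = 1.57 K.
t = 39.9 weeks = 2.41×10^7 s, so t/τ = 1.65.
ΔT(t) = ΔT_eq (1 − e^(−t/τ)) = 1.57 × (1 − e^−1.65) = 1.27 K.

1.3 K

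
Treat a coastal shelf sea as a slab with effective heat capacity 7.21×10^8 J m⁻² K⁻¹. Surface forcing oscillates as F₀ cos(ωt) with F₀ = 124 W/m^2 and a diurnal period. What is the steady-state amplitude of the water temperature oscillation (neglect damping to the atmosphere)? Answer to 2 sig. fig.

0.0024 K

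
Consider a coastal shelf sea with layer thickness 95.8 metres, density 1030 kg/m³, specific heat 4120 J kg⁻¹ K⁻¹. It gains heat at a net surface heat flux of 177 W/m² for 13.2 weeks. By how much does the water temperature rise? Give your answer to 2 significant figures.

Areal heat capacity C = ρ c_p D = 1030 × 4120 × 95.8 = 4.07×10^8 J/(m^2 K).
Net heat input Q = F Δt = 177 × (13.2 weeks × 6.048×10^5 s/week) = 1.41×10^9 J/m².
ΔT = Q / C = 1.41×10^9 / 4.07×10^8 = 3.48 K.

3.5 K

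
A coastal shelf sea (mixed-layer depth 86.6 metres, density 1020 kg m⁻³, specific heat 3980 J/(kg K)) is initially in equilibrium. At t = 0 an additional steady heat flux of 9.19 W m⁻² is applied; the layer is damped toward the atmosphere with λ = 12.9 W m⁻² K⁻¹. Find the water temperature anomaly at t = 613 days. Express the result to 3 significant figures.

Areal heat capacity C = ρ c_p D = 1020 × 3980 × 86.6 = 3.52×10^8 J/(m²·K).
τ = C / λ = 3.52×10^8 / 12.9 = 2.73×10^7 s.
Equilibrium anomaly ΔT_eq = F / λ = 9.19 / 12.9 = 0.712 K.
t = 613 days = 5.30×10^7 s, so t/τ = 1.94.
ΔT(t) = ΔT_eq (1 − e^(−t/τ)) = 0.712 × (1 − e^−1.94) = 0.610 K.

0.610 K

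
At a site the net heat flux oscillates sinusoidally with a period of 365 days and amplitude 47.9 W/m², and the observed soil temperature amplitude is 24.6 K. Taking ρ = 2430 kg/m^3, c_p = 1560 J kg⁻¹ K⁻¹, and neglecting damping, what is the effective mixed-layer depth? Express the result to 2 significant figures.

ω = 2π / 3.15×10^7 s = 1.99×10^-7 s⁻¹.
Required C = F₀ / (A ω) = 47.9 / (24.6 × 1.99×10^-7) = 9.77×10^6 J/(m²·K).
D = C / (ρ c_p) = 9.77×10^6 / (2430 × 1560) = 2.58 m.

2.6 m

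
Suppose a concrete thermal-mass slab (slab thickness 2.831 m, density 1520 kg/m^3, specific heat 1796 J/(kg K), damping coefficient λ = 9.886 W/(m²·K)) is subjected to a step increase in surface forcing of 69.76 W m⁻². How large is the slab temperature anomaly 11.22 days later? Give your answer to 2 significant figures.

5.0 K

Areal heat capacity C = ρ c_p D = 1520 × 1796 × 2.831 = 7.73×10^6 J/(m²·K).
τ = C / λ = 7.73×10^6 / 9.886 = 7.82×10^5 s.
Equilibrium anomaly ΔT_eq = F / λ = 69.76 / 9.886 = 7.06 K.
t = 11.22 days = 9.69×10^5 s, so t/τ = 1.24.
ΔT(t) = ΔT_eq (1 − e^(−t/τ)) = 7.06 × (1 − e^−1.24) = 5.01 K.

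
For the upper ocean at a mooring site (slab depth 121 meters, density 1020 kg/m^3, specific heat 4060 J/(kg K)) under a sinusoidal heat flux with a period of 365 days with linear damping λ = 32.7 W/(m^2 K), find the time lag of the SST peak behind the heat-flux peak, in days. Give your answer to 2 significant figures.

Areal heat capacity C = ρ c_p D = 1020 × 4060 × 121 = 5.01×10^8 J/(m²·K).
ω = 2π / 3.15×10^7 s = 1.99×10^-7 s⁻¹.
Phase lag φ = arctan(Cω/λ) = arctan(99.8/32.7) = 1.25 rad.
Time lag = φ / ω = 1.25 / 1.99×10^-7 = 6.30×10^6 s = 72.9 days.

73 days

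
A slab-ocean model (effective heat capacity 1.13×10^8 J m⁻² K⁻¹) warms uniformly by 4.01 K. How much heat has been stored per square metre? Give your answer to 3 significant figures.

Areal heat capacity C = 1.13×10^8 J m⁻² K⁻¹ (given).
ΔQ = C ΔT = 1.13×10^8 × 4.01 = 4.53×10^8 J/m².

4.53×10^8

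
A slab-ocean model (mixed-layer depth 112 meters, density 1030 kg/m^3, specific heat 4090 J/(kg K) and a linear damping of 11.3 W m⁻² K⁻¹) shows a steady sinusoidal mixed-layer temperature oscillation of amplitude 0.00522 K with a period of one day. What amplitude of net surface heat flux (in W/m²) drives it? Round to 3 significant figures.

Areal heat capacity C = ρ c_p D = 1030 × 4090 × 112 = 4.72×10^8 J m⁻² K⁻¹.
ω = 2π / 86400 s = 7.27×10^-5 s⁻¹.
√((Cω)² + λ²) = √((34300)² + 11.3²) = 34300 W/(m²·K).
F₀ = A × √((Cω)²+λ²) = 0.00522 × 34300 = 179 W/m².

179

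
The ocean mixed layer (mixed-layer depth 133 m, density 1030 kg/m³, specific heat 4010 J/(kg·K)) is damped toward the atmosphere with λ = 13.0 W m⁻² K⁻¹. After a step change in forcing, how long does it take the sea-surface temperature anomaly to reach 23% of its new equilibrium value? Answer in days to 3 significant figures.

Areal heat capacity C = ρ c_p D = 1030 × 4010 × 133 = 5.49×10^8 J m⁻² K⁻¹.
τ = C / λ = 5.49×10^8 / 13.0 = 4.23×10^7 s.
Fraction reached: 1 − e^(−t/τ) = 0.23 ⇒ t = −τ ln(1 − 0.23) = τ × 0.261.
t = 1.10×10^7 s = 128 days.

128 days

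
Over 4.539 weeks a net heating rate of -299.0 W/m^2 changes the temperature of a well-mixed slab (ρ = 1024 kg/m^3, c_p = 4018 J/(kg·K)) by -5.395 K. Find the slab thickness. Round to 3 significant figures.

37.0 m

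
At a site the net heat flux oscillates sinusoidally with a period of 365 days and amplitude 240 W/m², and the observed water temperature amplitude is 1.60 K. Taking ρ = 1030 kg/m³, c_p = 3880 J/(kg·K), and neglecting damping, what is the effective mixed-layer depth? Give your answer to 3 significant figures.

188 m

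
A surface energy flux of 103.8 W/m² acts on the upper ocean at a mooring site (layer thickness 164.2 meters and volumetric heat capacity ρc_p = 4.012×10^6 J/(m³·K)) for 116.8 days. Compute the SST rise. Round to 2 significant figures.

Areal heat capacity C = ρc_p × D = 4.012×10^6 × 164.2 = 6.59×10^8 J/(m²·K).
Net heat input Q = F Δt = 103.8 × (116.8 days × 86400 s/day) = 1.05×10^9 J/m².
ΔT = Q / C = 1.05×10^9 / 6.59×10^8 = 1.59 K.

1.6 K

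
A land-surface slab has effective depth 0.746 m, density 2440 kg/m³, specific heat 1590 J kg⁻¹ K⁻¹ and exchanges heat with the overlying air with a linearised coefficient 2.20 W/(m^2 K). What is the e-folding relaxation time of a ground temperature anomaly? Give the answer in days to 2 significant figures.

15 days

Areal heat capacity C = ρ c_p D = 2440 × 1590 × 0.746 = 2.89×10^6 J/(m^2 K).
Relaxation time τ = C / λ = 2.89×10^6 / 2.20 = 1.32×10^6 s.
In days: 1.32×10^6 s / (86400 s/day) = 15.2 days.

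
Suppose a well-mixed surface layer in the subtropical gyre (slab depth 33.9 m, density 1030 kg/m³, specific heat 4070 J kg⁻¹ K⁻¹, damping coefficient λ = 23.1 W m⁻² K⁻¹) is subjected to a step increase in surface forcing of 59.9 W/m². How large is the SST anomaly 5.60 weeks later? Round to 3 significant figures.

1.10 K

Areal heat capacity C = ρ c_p D = 1030 × 4070 × 33.9 = 1.42×10^8 J/(m²·K).
τ = C / λ = 1.42×10^8 / 23.1 = 6.15×10^6 s.
Equilibrium anomaly ΔT_eq = F / λ = 59.9 / 23.1 = 2.59 K.
t = 5.60 weeks = 3.39×10^6 s, so t/τ = 0.551.
ΔT(t) = ΔT_eq (1 − e^(−t/τ)) = 2.59 × (1 − e^−0.551) = 1.10 K.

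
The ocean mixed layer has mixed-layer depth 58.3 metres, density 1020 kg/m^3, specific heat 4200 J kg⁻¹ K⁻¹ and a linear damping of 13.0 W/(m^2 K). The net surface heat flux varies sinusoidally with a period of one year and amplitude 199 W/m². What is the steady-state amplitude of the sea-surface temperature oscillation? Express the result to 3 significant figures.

3.87 K

Areal heat capacity C = ρ c_p D = 1020 × 4200 × 58.3 = 2.50×10^8 J m⁻² K⁻¹.
Angular frequency ω = 2π / T = 2π / 3.15×10^7 s = 1.99×10^-7 s⁻¹.
√((Cω)² + λ²) = √((49.8)² + 13.0²) = 51.4 W/(m²·K).
Amplitude A = F₀ / √((Cω)²+λ²) = 199 / 51.4 = 3.87 K.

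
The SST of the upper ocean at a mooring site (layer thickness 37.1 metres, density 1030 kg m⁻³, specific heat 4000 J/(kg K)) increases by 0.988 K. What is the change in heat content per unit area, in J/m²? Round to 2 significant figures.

Areal heat capacity C = ρ c_p D = 1030 × 4000 × 37.1 = 1.53×10^8 J m⁻² K⁻¹.
ΔQ = C ΔT = 1.53×10^8 × 0.988 = 1.51×10^8 J/m².

1.5×10^8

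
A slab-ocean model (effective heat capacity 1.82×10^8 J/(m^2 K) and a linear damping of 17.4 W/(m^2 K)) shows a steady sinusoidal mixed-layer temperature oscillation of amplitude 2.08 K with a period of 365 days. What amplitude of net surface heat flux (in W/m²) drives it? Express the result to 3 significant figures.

83.7

Areal heat capacity C = 1.82×10^8 J/(m^2 K) (given).
ω = 2π / 3.15×10^7 s = 1.99×10^-7 s⁻¹.
√((Cω)² + λ²) = √((36.3)² + 17.4²) = 40.2 W/(m²·K).
F₀ = A × √((Cω)²+λ²) = 2.08 × 40.2 = 83.7 W/m².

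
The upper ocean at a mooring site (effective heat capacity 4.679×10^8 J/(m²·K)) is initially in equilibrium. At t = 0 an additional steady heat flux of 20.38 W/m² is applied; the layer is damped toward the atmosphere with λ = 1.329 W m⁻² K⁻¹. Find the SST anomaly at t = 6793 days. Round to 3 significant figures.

12.4 K

Areal heat capacity C = 4.679×10^8 J/(m²·K) (given).
τ = C / λ = 4.68×10^8 / 1.329 = 3.52×10^8 s.
Equilibrium anomaly ΔT_eq = F / λ = 20.38 / 1.329 = 15.3 K.
t = 6793 days = 5.87×10^8 s, so t/τ = 1.67.
ΔT(t) = ΔT_eq (1 − e^(−t/τ)) = 15.3 × (1 − e^−1.67) = 12.4 K.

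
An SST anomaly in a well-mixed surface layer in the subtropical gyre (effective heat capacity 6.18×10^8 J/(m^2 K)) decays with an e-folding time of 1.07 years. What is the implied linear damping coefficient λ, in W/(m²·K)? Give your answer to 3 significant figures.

18.3

Areal heat capacity C = 6.18×10^8 J/(m^2 K) (given).
τ = 1.07 years = 3.38×10^7 s.
λ = C / τ = 6.18×10^8 / 3.38×10^7 = 18.3 W/(m²·K).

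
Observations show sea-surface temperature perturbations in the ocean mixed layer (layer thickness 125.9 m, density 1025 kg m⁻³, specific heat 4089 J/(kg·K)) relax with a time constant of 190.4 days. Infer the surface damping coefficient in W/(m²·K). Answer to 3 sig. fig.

32.1

Areal heat capacity C = ρ c_p D = 1025 × 4089 × 125.9 = 5.28×10^8 J/(m²·K).
τ = 190.4 days = 1.65×10^7 s.
λ = C / τ = 5.28×10^8 / 1.65×10^7 = 32.1 W/(m²·K).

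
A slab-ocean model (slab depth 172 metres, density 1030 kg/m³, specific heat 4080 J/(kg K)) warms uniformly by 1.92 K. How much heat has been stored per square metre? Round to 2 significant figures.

1.4×10^9

Areal heat capacity C = ρ c_p D = 1030 × 4080 × 172 = 7.23×10^8 J/(m^2 K).
ΔQ = C ΔT = 7.23×10^8 × 1.92 = 1.39×10^9 J/m².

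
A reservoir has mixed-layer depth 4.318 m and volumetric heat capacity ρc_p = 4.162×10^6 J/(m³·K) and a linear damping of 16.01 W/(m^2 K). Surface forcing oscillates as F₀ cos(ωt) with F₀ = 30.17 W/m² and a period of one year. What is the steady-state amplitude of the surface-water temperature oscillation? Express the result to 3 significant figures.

1.84 K

Areal heat capacity C = ρc_p × D = 4.162×10^6 × 4.318 = 1.80×10^7 J/(m^2 K).
Angular frequency ω = 2π / T = 2π / 3.15×10^7 s = 1.99×10^-7 s⁻¹.
√((Cω)² + λ²) = √((3.58)² + 16.01²) = 16.4 W/(m²·K).
Amplitude A = F₀ / √((Cω)²+λ²) = 30.17 / 16.4 = 1.84 K.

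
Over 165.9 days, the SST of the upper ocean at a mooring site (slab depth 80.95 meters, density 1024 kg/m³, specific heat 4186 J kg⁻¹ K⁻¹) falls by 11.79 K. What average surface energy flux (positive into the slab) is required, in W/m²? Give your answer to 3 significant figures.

-285

Areal heat capacity C = ρ c_p D = 1024 × 4186 × 80.95 = 3.47×10^8 J/(m²·K).
Required heat per unit area: Q = C ΔT = 3.47×10^8 × -11.79 = -4.09×10^9 J/m².
Flux F = Q / Δt = -4.09×10^9 / 1.43×10^7 s = -285 W/m².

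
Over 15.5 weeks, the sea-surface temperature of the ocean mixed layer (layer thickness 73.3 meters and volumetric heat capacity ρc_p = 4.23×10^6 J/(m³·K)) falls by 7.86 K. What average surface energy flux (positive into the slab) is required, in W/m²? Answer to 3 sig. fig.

-260

Areal heat capacity C = ρc_p × D = 4.23×10^6 × 73.3 = 3.10×10^8 J m⁻² K⁻¹.
Required heat per unit area: Q = C ΔT = 3.10×10^8 × -7.86 = -2.44×10^9 J/m².
Flux F = Q / Δt = -2.44×10^9 / 9.37×10^6 s = -260 W/m².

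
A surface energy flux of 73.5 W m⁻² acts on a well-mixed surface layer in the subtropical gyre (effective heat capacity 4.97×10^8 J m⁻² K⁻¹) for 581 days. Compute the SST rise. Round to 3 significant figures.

Areal heat capacity C = 4.97×10^8 J m⁻² K⁻¹ (given).
Net heat input Q = F Δt = 73.5 × (581 days × 86400 s/day) = 3.69×10^9 J/m².
ΔT = Q / C = 3.69×10^9 / 4.97×10^8 = 7.42 K.

7.42 K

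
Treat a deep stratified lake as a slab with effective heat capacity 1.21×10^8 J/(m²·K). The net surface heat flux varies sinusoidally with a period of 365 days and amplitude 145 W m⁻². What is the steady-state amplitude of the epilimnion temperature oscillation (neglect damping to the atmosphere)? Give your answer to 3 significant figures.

Areal heat capacity C = 1.21×10^8 J/(m²·K) (given).
Angular frequency ω = 2π / T = 2π / 3.15×10^7 s = 1.99×10^-7 s⁻¹.
Cω = 1.21×10^8 × 1.99×10^-7 = 24.1 W/(m²·K).
Amplitude A = F₀ / (Cω) = 145 / 24.1 = 6.01 K.

6.01 K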